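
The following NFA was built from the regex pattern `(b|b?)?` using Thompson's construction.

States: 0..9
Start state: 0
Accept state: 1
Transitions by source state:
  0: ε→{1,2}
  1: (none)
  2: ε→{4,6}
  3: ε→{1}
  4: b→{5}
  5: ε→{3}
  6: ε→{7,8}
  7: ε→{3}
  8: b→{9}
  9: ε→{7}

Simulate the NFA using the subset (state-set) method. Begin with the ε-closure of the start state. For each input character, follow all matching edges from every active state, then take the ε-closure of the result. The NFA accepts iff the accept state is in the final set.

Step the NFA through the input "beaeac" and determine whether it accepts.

initial (ε-close {0}): {0,1,2,3,4,6,7,8}
'b' @ 1: {1,3,5,7,9}  ✓accept
'e' @ 2: {}  — no active states
rest 'aeac' ignored (set empty)
end set {} — state 1 not in

Answer: REJECT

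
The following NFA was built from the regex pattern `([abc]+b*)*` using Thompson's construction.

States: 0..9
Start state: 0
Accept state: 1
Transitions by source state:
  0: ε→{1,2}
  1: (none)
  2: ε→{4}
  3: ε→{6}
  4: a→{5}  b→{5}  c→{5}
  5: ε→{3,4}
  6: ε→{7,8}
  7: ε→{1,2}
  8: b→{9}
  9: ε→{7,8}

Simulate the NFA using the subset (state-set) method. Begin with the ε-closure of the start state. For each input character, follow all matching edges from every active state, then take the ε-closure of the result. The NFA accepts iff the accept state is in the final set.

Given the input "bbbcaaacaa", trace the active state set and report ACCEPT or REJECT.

S₀ = ε-closure({0}) = {0,1,2,4}
'b' @ 1: {1,2,3,4,5,6,7,8}  (accept∈set)
'b' @ 2: {1,2,3,4,5,6,7,8,9}  (accept∈set)
'b' @ 3: {1,2,3,4,5,6,7,8,9}  (accept∈set)
'c' @ 4: {1,2,3,4,5,6,7,8}  (accept∈set)
'a' @ 5: {1,2,3,4,5,6,7,8}  (accept∈set)
'a' @ 6: {1,2,3,4,5,6,7,8}  (accept∈set)
'a' @ 7: {1,2,3,4,5,6,7,8}  (accept∈set)
'c' @ 8: {1,2,3,4,5,6,7,8}  (accept∈set)
'a' @ 9: {1,2,3,4,5,6,7,8}  (accept∈set)
'a' @ 10: {1,2,3,4,5,6,7,8}  (accept∈set)
final: {1,2,3,4,5,6,7,8}; accept 1 in set

Answer: ACCEPT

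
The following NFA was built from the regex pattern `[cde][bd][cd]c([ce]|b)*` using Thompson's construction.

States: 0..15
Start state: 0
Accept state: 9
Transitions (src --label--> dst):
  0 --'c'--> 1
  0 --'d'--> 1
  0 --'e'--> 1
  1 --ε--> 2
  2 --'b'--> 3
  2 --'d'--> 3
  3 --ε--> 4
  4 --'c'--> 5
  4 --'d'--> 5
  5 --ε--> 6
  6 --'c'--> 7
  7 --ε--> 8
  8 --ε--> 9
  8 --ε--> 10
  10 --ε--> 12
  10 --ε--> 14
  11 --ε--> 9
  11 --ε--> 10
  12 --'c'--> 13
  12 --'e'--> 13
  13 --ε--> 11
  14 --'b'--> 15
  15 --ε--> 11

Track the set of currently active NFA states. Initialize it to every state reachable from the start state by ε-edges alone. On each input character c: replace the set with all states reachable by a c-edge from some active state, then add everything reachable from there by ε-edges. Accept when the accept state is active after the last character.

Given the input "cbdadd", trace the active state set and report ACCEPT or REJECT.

start: ε-closure({0}) = {0}
'c' @ 1: {1,2}
'b' @ 2: {3,4}
'd' @ 3: {5,6}
'a' @ 4: {}  — dead — no transitions
rest 'dd' ignored (set empty)
after full input: {}  (accept=9 not in)

Answer: REJECT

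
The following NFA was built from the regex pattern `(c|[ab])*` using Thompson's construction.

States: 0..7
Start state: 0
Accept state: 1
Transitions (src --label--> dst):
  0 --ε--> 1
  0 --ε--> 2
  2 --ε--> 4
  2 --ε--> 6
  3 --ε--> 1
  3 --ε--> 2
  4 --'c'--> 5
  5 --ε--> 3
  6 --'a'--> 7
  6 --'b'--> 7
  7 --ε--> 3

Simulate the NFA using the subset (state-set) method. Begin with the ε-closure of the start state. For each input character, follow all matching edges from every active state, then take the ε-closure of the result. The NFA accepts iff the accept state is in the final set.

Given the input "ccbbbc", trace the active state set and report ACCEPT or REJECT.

S₀ = ε-closure({0}) = {0,1,2,4,6}
'c' @ 1: {1,2,3,4,5,6}  (accept∈set)
'c' @ 2: {1,2,3,4,5,6}  (accept∈set)
'b' @ 3: {1,2,3,4,6,7}  (accept∈set)
'b' @ 4: {1,2,3,4,6,7}  (accept∈set)
'b' @ 5: {1,2,3,4,6,7}  (accept∈set)
'c' @ 6: {1,2,3,4,5,6}  (accept∈set)
end set {1,2,3,4,5,6} — state 1 in

Answer: ACCEPT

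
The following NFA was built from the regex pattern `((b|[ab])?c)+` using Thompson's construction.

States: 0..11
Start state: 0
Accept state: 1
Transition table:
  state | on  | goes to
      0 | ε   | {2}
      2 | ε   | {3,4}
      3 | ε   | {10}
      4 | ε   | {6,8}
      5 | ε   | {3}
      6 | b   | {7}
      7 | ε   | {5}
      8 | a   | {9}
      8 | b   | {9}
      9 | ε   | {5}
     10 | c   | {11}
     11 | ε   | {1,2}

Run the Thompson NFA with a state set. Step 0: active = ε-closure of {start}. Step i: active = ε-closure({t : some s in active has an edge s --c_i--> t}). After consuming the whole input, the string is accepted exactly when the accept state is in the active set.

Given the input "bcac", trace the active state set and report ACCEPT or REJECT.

Answer: ACCEPT

Trace:
initial (ε-close {0}): {0,2,3,4,6,8,10}
'b' @ 1: {3,5,7,9,10}
'c' @ 2: {1,2,3,4,6,8,10,11}  [accepting]
'a' @ 3: {3,5,9,10}
'c' @ 4: {1,2,3,4,6,8,10,11}  [accepting]
after full input: {1,2,3,4,6,8,10,11}  (accept=1 in)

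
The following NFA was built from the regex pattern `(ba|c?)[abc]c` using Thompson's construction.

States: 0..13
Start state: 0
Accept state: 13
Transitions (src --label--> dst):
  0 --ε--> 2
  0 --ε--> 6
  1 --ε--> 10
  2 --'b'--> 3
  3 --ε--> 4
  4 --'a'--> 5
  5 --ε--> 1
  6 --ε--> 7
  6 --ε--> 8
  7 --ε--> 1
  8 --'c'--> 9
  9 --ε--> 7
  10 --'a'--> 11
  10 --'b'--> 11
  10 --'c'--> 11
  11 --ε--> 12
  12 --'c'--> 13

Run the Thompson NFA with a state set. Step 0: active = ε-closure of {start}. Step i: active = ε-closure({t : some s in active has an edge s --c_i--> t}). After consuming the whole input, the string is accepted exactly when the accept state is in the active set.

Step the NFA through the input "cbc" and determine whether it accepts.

S₀ = ε-closure({0}) = {0,1,2,6,7,8,10}
'c' @ 1: {1,7,9,10,11,12}
'b' @ 2: {11,12}
'c' @ 3: {13}  ✓accept
end set {13} — state 13 in

Answer: ACCEPT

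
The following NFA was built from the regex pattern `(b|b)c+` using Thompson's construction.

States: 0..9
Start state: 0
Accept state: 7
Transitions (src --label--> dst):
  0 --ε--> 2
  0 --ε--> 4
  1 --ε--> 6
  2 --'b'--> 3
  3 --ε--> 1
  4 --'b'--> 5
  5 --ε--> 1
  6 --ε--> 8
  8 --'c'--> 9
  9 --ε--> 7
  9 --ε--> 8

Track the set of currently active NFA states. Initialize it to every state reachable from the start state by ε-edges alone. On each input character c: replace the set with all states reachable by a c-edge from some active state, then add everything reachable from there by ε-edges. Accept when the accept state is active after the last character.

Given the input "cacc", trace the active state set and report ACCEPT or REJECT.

S₀ = ε-closure({0}) = {0,2,4}
'c' @ 1: {}  — dead — no transitions
rest 'acc' ignored (set empty)
after full input: {}  (accept=7 not in)

Answer: REJECT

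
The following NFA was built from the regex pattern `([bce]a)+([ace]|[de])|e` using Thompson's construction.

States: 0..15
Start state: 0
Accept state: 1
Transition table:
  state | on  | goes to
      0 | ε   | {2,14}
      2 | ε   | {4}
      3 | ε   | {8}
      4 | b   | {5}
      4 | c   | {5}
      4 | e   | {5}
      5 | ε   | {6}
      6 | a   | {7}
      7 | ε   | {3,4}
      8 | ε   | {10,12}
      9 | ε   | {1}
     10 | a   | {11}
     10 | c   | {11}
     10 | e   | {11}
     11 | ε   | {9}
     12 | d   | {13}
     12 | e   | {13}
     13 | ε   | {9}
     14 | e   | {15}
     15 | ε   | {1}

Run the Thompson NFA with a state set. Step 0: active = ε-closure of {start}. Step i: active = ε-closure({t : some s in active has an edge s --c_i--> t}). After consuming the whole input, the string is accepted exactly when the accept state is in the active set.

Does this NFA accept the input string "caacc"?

S₀ = ε-closure({0}) = {0,2,4,14}
'c' @ 1: {5,6}
'a' @ 2: {3,4,7,8,10,12}
'a' @ 3: {1,9,11}  ✓accept
'c' @ 4: {}  — state set empty
rest 'c' ignored (set empty)
end set {} — state 1 not in

Answer: REJECT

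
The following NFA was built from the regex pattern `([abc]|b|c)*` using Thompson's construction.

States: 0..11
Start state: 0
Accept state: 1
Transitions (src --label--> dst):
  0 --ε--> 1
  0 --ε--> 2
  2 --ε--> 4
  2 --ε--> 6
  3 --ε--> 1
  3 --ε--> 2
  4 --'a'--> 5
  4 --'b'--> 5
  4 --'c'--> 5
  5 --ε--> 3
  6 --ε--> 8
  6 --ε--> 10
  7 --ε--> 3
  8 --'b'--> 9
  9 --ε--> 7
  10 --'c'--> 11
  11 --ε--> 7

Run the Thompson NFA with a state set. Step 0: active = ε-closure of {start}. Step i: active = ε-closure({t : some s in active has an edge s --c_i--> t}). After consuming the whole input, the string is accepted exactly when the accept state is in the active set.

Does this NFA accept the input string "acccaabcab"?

initial (ε-close {0}): {0,1,2,4,6,8,10}
'a' @ 1: {1,2,3,4,5,6,8,10}  [accepting]
'c' @ 2: {1,2,3,4,5,6,7,8,10,11}  [accepting]
'c' @ 3: {1,2,3,4,5,6,7,8,10,11}  [accepting]
'c' @ 4: {1,2,3,4,5,6,7,8,10,11}  [accepting]
'a' @ 5: {1,2,3,4,5,6,8,10}  [accepting]
'a' @ 6: {1,2,3,4,5,6,8,10}  [accepting]
'b' @ 7: {1,2,3,4,5,6,7,8,9,10}  [accepting]
'c' @ 8: {1,2,3,4,5,6,7,8,10,11}  [accepting]
'a' @ 9: {1,2,3,4,5,6,8,10}  [accepting]
'b' @ 10: {1,2,3,4,5,6,7,8,9,10}  [accepting]
final: {1,2,3,4,5,6,7,8,9,10}; accept 1 in set

Answer: ACCEPT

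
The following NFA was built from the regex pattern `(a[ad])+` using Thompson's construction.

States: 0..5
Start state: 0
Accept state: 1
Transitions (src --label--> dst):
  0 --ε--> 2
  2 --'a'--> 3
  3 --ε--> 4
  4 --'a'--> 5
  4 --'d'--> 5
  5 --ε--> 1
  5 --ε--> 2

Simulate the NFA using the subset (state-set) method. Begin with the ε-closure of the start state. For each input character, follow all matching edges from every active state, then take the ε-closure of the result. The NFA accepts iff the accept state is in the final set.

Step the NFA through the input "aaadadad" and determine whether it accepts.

S₀ = ε-closure({0}) = {0,2}
'a' @ 1: {3,4}
'a' @ 2: {1,2,5}  [accepting]
'a' @ 3: {3,4}
'd' @ 4: {1,2,5}  [accepting]
'a' @ 5: {3,4}
'd' @ 6: {1,2,5}  [accepting]
'a' @ 7: {3,4}
'd' @ 8: {1,2,5}  [accepting]
final: {1,2,5}; accept 1 in set

Answer: ACCEPT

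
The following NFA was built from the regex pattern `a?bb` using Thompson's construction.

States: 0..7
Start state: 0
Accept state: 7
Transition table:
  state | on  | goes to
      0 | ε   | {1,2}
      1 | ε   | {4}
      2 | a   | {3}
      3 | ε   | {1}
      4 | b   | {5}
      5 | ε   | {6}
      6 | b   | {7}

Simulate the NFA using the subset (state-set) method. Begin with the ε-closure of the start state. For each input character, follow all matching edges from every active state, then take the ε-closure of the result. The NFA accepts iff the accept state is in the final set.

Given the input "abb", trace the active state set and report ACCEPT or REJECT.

Answer: ACCEPT

Derivation:
start: ε-closure({0}) = {0,1,2,4}
'a' @ 1: {1,3,4}
'b' @ 2: {5,6}
'b' @ 3: {7}  [accepting]
after full input: {7}  (accept=7 in)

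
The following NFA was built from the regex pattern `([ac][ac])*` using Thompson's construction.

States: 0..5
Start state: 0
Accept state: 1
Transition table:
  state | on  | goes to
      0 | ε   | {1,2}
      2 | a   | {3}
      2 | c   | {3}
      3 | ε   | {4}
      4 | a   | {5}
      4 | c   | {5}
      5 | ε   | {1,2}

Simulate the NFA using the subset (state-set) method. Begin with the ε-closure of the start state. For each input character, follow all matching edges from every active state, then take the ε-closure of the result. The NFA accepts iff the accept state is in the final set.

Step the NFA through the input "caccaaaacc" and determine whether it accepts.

start: ε-closure({0}) = {0,1,2}
'c' @ 1: {3,4}
'a' @ 2: {1,2,5}  (accept∈set)
'c' @ 3: {3,4}
'c' @ 4: {1,2,5}  (accept∈set)
'a' @ 5: {3,4}
'a' @ 6: {1,2,5}  (accept∈set)
'a' @ 7: {3,4}
'a' @ 8: {1,2,5}  (accept∈set)
'c' @ 9: {3,4}
'c' @ 10: {1,2,5}  (accept∈set)
end set {1,2,5} — state 1 in

Answer: ACCEPT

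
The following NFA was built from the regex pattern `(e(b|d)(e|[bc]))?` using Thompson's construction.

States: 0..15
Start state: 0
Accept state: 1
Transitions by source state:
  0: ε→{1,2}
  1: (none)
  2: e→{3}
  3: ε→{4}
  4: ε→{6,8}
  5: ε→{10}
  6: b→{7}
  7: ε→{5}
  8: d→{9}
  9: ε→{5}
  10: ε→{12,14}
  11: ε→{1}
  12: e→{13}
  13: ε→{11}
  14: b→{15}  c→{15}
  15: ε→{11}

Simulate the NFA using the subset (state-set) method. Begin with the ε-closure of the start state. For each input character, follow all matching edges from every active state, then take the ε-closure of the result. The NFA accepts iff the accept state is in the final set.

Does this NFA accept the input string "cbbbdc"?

start: ε-closure({0}) = {0,1,2}
'c' @ 1: {}  — no active states
rest 'bbbdc' ignored (set empty)
final: {}; accept 1 not in set

Answer: REJECT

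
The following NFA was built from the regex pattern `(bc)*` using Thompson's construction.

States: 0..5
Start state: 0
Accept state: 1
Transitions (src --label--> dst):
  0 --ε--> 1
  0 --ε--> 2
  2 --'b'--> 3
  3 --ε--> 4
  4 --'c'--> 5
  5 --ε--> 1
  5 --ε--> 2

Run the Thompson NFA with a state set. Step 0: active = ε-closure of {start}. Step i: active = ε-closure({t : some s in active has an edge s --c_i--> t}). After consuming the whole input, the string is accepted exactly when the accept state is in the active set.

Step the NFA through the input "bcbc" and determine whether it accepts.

start: ε-closure({0}) = {0,1,2}
'b' @ 1: {3,4}
'c' @ 2: {1,2,5}  (accept∈set)
'b' @ 3: {3,4}
'c' @ 4: {1,2,5}  (accept∈set)
end set {1,2,5} — state 1 in

Answer: ACCEPT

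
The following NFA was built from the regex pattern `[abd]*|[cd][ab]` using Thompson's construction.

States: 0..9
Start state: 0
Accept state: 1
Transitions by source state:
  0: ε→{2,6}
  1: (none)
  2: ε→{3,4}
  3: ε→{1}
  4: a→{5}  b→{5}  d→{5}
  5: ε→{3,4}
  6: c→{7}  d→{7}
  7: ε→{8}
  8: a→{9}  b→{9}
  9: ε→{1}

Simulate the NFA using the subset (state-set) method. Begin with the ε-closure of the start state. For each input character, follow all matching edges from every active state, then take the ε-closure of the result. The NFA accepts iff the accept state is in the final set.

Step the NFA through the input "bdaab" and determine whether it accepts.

initial (ε-close {0}): {0,1,2,3,4,6}
'b' @ 1: {1,3,4,5}  (accept∈set)
'd' @ 2: {1,3,4,5}  (accept∈set)
'a' @ 3: {1,3,4,5}  (accept∈set)
'a' @ 4: {1,3,4,5}  (accept∈set)
'b' @ 5: {1,3,4,5}  (accept∈set)
after full input: {1,3,4,5}  (accept=1 in)

Answer: ACCEPT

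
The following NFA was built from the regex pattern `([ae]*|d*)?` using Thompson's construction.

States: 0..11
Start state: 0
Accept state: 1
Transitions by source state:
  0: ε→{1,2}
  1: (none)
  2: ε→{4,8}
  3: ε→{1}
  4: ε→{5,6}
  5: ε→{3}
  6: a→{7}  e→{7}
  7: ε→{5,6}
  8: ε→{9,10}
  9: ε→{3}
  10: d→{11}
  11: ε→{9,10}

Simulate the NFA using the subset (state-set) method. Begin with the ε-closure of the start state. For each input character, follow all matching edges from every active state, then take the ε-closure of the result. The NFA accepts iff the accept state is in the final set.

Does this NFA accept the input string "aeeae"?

Answer: ACCEPT

Trace:
initial (ε-close {0}): {0,1,2,3,4,5,6,8,9,10}
'a' @ 1: {1,3,5,6,7}  [accepting]
'e' @ 2: {1,3,5,6,7}  [accepting]
'e' @ 3: {1,3,5,6,7}  [accepting]
'a' @ 4: {1,3,5,6,7}  [accepting]
'e' @ 5: {1,3,5,6,7}  [accepting]
after full input: {1,3,5,6,7}  (accept=1 in)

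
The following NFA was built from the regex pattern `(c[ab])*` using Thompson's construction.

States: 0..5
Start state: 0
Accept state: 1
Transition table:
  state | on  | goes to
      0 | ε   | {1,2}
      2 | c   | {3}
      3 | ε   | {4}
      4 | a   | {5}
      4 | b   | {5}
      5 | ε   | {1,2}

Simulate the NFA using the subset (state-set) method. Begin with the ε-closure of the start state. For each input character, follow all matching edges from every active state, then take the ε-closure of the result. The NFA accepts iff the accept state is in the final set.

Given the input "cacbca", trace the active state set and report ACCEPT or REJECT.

S₀ = ε-closure({0}) = {0,1,2}
'c' @ 1: {3,4}
'a' @ 2: {1,2,5}  ✓accept
'c' @ 3: {3,4}
'b' @ 4: {1,2,5}  ✓accept
'c' @ 5: {3,4}
'a' @ 6: {1,2,5}  ✓accept
final: {1,2,5}; accept 1 in set

Answer: ACCEPT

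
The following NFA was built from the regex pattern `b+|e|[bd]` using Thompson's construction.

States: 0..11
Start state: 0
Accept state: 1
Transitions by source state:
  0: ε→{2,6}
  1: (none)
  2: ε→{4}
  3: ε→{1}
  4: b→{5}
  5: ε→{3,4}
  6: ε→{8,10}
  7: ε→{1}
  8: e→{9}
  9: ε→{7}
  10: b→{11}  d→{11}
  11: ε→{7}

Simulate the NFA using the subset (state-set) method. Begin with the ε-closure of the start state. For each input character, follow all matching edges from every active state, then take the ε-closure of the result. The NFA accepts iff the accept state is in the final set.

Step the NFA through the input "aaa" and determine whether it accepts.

Answer: REJECT

Derivation:
start: ε-closure({0}) = {0,2,4,6,8,10}
'a' @ 1: {}  — state set empty
rest 'aa' ignored (set empty)
end set {} — state 1 not in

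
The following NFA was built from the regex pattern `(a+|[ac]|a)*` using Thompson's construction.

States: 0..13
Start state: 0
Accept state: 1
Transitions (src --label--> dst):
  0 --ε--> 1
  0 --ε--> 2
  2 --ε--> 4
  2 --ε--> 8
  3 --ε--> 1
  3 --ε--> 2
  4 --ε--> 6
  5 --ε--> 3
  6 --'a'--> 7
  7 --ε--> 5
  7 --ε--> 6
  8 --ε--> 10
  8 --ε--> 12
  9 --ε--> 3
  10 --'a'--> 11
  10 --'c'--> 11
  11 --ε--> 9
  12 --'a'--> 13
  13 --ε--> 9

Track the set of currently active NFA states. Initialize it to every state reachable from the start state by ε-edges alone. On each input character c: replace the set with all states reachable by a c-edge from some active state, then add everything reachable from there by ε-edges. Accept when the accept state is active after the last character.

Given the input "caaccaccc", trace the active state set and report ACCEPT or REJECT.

Answer: ACCEPT

Trace:
S₀ = ε-closure({0}) = {0,1,2,4,6,8,10,12}
'c' @ 1: {1,2,3,4,6,8,9,10,11,12}  [accepting]
'a' @ 2: {1,2,3,4,5,6,7,8,9,10,11,12,13}  [accepting]
'a' @ 3: {1,2,3,4,5,6,7,8,9,10,11,12,13}  [accepting]
'c' @ 4: {1,2,3,4,6,8,9,10,11,12}  [accepting]
'c' @ 5: {1,2,3,4,6,8,9,10,11,12}  [accepting]
'a' @ 6: {1,2,3,4,5,6,7,8,9,10,11,12,13}  [accepting]
'c' @ 7: {1,2,3,4,6,8,9,10,11,12}  [accepting]
'c' @ 8: {1,2,3,4,6,8,9,10,11,12}  [accepting]
'c' @ 9: {1,2,3,4,6,8,9,10,11,12}  [accepting]
end set {1,2,3,4,6,8,9,10,11,12} — state 1 in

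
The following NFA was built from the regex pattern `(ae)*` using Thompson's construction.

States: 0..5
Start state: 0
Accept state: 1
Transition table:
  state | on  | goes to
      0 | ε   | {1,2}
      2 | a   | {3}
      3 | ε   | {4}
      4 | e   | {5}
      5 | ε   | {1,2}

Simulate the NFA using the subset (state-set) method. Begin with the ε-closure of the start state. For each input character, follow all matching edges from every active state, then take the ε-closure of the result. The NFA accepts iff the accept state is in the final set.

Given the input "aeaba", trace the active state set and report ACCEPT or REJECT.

initial (ε-close {0}): {0,1,2}
'a' @ 1: {3,4}
'e' @ 2: {1,2,5}  ✓accept
'a' @ 3: {3,4}
'b' @ 4: {}  — dead — no transitions
rest 'a' ignored (set empty)
after full input: {}  (accept=1 not in)

Answer: REJECT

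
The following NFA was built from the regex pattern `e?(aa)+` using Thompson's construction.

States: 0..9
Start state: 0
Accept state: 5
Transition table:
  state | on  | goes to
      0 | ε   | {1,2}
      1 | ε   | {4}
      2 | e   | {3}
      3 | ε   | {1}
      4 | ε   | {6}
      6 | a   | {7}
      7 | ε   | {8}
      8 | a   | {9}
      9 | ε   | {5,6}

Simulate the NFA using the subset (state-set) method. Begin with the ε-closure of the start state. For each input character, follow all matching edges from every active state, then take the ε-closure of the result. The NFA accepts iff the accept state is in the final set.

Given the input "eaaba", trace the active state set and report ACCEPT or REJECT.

Answer: REJECT

Steps:
initial (ε-close {0}): {0,1,2,4,6}
'e' @ 1: {1,3,4,6}
'a' @ 2: {7,8}
'a' @ 3: {5,6,9}  (accept∈set)
'b' @ 4: {}  — no active states
rest 'a' ignored (set empty)
end set {} — state 5 not in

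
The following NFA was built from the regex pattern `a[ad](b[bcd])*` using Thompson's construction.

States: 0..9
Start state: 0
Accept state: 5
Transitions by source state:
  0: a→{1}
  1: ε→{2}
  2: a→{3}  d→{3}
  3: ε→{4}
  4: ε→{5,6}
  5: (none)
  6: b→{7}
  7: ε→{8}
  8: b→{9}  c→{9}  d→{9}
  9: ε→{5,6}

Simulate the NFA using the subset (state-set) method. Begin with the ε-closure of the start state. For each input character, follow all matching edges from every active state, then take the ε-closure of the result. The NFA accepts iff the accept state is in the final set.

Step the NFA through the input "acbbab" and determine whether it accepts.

Answer: REJECT

Derivation:
start: ε-closure({0}) = {0}
'a' @ 1: {1,2}
'c' @ 2: {}  — no active states
rest 'bbab' ignored (set empty)
final: {}; accept 5 not in set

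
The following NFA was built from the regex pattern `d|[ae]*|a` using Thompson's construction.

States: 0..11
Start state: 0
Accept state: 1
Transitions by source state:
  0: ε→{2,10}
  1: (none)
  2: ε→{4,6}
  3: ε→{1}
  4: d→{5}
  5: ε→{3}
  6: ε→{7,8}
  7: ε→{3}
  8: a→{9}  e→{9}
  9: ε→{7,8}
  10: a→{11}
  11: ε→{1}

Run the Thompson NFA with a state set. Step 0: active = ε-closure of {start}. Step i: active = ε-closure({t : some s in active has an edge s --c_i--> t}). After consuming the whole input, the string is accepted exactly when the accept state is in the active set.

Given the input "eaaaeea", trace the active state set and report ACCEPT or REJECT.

Answer: ACCEPT

Derivation:
start: ε-closure({0}) = {0,1,2,3,4,6,7,8,10}
'e' @ 1: {1,3,7,8,9}  (accept∈set)
'a' @ 2: {1,3,7,8,9}  (accept∈set)
'a' @ 3: {1,3,7,8,9}  (accept∈set)
'a' @ 4: {1,3,7,8,9}  (accept∈set)
'e' @ 5: {1,3,7,8,9}  (accept∈set)
'e' @ 6: {1,3,7,8,9}  (accept∈set)
'a' @ 7: {1,3,7,8,9}  (accept∈set)
end set {1,3,7,8,9} — state 1 in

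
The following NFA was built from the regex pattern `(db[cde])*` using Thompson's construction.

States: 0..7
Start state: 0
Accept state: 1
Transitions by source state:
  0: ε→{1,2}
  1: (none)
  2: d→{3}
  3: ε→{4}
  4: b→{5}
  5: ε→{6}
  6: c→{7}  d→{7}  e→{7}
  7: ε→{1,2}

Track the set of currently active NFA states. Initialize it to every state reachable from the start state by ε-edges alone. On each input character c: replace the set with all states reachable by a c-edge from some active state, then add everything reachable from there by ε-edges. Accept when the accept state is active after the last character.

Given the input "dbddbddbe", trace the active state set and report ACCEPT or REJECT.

initial (ε-close {0}): {0,1,2}
'd' @ 1: {3,4}
'b' @ 2: {5,6}
'd' @ 3: {1,2,7}  (accept∈set)
'd' @ 4: {3,4}
'b' @ 5: {5,6}
'd' @ 6: {1,2,7}  (accept∈set)
'd' @ 7: {3,4}
'b' @ 8: {5,6}
'e' @ 9: {1,2,7}  (accept∈set)
final: {1,2,7}; accept 1 in set

Answer: ACCEPT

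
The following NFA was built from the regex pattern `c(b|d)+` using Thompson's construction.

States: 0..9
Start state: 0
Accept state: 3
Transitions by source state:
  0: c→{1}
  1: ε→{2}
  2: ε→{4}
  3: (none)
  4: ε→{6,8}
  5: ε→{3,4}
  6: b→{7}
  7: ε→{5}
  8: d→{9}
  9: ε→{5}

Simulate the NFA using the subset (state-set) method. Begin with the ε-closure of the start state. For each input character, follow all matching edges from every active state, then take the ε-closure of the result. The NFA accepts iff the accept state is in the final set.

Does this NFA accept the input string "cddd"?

Answer: ACCEPT

Derivation:
initial (ε-close {0}): {0}
'c' @ 1: {1,2,4,6,8}
'd' @ 2: {3,4,5,6,8,9}  ✓accept
'd' @ 3: {3,4,5,6,8,9}  ✓accept
'd' @ 4: {3,4,5,6,8,9}  ✓accept
final: {3,4,5,6,8,9}; accept 3 in set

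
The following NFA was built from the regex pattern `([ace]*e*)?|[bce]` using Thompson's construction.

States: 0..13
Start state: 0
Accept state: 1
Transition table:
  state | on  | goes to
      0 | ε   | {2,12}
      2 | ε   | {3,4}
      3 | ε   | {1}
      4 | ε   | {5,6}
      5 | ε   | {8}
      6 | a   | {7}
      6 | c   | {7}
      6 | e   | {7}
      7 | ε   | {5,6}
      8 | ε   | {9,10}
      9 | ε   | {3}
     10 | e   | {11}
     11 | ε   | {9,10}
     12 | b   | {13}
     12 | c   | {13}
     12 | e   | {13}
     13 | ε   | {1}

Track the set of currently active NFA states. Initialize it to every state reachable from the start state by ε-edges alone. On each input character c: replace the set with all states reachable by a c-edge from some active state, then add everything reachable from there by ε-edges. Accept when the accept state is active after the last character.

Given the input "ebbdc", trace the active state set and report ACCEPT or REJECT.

start: ε-closure({0}) = {0,1,2,3,4,5,6,8,9,10,12}
'e' @ 1: {1,3,5,6,7,8,9,10,11,13}  [accepting]
'b' @ 2: {}  — dead — no transitions
rest 'bdc' ignored (set empty)
after full input: {}  (accept=1 not in)

Answer: REJECT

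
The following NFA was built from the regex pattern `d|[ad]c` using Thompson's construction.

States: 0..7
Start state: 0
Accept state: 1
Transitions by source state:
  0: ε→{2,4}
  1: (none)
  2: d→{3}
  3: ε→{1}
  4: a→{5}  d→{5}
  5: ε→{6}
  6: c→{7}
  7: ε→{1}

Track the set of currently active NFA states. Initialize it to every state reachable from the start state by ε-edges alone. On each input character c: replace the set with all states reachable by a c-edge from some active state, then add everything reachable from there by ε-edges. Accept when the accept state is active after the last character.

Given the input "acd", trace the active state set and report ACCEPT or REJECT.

S₀ = ε-closure({0}) = {0,2,4}
'a' @ 1: {5,6}
'c' @ 2: {1,7}  (accept∈set)
'd' @ 3: {}  — no active states
final: {}; accept 1 not in set

Answer: REJECT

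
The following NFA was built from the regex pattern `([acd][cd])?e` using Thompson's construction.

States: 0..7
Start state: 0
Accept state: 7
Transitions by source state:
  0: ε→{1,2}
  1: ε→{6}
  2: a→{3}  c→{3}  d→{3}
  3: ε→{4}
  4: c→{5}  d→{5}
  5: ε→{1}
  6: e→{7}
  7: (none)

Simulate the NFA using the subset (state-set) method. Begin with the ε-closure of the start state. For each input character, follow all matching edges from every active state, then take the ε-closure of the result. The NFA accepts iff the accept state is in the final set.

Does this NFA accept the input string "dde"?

start: ε-closure({0}) = {0,1,2,6}
'd' @ 1: {3,4}
'd' @ 2: {1,5,6}
'e' @ 3: {7}  (accept∈set)
final: {7}; accept 7 in set

Answer: ACCEPT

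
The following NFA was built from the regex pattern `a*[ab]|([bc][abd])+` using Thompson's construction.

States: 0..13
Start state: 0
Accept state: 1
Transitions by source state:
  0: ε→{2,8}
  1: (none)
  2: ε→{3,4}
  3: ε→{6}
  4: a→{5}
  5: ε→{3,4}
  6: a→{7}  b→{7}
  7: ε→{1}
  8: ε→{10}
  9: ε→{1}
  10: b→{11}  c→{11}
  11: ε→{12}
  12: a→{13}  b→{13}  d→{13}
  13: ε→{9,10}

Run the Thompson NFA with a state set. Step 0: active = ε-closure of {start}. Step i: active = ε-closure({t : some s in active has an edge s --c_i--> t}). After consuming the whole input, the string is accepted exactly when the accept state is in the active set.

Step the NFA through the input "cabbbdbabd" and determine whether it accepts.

S₀ = ε-closure({0}) = {0,2,3,4,6,8,10}
'c' @ 1: {11,12}
'a' @ 2: {1,9,10,13}  ✓accept
'b' @ 3: {11,12}
'b' @ 4: {1,9,10,13}  ✓accept
'b' @ 5: {11,12}
'd' @ 6: {1,9,10,13}  ✓accept
'b' @ 7: {11,12}
'a' @ 8: {1,9,10,13}  ✓accept
'b' @ 9: {11,12}
'd' @ 10: {1,9,10,13}  ✓accept
end set {1,9,10,13} — state 1 in

Answer: ACCEPT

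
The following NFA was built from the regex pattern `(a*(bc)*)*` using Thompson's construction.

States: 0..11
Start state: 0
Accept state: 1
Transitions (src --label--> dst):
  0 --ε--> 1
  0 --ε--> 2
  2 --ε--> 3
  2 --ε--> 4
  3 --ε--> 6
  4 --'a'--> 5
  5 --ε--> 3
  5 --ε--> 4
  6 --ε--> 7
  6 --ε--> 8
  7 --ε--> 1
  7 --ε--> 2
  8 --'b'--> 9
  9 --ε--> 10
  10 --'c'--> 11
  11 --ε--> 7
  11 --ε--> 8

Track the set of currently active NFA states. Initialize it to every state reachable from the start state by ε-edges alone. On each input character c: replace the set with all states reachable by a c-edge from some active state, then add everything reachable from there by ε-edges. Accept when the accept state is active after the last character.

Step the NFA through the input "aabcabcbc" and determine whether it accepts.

initial (ε-close {0}): {0,1,2,3,4,6,7,8}
'a' @ 1: {1,2,3,4,5,6,7,8}  [accepting]
'a' @ 2: {1,2,3,4,5,6,7,8}  [accepting]
'b' @ 3: {9,10}
'c' @ 4: {1,2,3,4,6,7,8,11}  [accepting]
'a' @ 5: {1,2,3,4,5,6,7,8}  [accepting]
'b' @ 6: {9,10}
'c' @ 7: {1,2,3,4,6,7,8,11}  [accepting]
'b' @ 8: {9,10}
'c' @ 9: {1,2,3,4,6,7,8,11}  [accepting]
after full input: {1,2,3,4,6,7,8,11}  (accept=1 in)

Answer: ACCEPT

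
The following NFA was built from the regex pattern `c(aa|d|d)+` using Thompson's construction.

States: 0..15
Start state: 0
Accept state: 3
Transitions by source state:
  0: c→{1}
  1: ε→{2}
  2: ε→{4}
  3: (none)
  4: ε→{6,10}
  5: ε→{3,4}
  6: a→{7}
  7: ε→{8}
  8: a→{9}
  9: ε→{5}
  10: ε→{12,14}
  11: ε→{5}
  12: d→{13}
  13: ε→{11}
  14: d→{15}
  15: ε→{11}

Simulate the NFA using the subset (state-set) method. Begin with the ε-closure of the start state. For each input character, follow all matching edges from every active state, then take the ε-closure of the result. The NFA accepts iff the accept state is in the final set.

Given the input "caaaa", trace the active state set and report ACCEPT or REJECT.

Answer: ACCEPT

Trace:
initial (ε-close {0}): {0}
'c' @ 1: {1,2,4,6,10,12,14}
'a' @ 2: {7,8}
'a' @ 3: {3,4,5,6,9,10,12,14}  (accept∈set)
'a' @ 4: {7,8}
'a' @ 5: {3,4,5,6,9,10,12,14}  (accept∈set)
after full input: {3,4,5,6,9,10,12,14}  (accept=3 in)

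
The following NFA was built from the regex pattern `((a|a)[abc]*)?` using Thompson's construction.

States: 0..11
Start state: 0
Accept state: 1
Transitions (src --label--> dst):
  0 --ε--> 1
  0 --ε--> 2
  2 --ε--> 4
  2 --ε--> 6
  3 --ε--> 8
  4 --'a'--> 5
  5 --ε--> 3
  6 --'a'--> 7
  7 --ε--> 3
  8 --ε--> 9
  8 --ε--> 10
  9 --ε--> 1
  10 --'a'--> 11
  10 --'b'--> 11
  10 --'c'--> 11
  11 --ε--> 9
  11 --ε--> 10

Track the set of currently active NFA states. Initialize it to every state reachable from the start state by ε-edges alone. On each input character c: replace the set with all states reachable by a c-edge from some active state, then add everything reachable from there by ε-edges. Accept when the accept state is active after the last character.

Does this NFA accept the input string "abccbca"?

start: ε-closure({0}) = {0,1,2,4,6}
'a' @ 1: {1,3,5,7,8,9,10}  (accept∈set)
'b' @ 2: {1,9,10,11}  (accept∈set)
'c' @ 3: {1,9,10,11}  (accept∈set)
'c' @ 4: {1,9,10,11}  (accept∈set)
'b' @ 5: {1,9,10,11}  (accept∈set)
'c' @ 6: {1,9,10,11}  (accept∈set)
'a' @ 7: {1,9,10,11}  (accept∈set)
final: {1,9,10,11}; accept 1 in set

Answer: ACCEPT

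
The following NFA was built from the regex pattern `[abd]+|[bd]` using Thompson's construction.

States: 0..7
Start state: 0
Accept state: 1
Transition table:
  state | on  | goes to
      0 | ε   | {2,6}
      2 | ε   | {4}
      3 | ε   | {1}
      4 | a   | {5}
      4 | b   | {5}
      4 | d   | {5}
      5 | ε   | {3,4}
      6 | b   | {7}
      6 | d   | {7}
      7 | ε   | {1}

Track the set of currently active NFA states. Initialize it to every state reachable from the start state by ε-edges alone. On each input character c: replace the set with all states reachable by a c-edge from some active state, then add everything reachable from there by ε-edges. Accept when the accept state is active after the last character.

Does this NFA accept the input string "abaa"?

start: ε-closure({0}) = {0,2,4,6}
'a' @ 1: {1,3,4,5}  ✓accept
'b' @ 2: {1,3,4,5}  ✓accept
'a' @ 3: {1,3,4,5}  ✓accept
'a' @ 4: {1,3,4,5}  ✓accept
after full input: {1,3,4,5}  (accept=1 in)

Answer: ACCEPT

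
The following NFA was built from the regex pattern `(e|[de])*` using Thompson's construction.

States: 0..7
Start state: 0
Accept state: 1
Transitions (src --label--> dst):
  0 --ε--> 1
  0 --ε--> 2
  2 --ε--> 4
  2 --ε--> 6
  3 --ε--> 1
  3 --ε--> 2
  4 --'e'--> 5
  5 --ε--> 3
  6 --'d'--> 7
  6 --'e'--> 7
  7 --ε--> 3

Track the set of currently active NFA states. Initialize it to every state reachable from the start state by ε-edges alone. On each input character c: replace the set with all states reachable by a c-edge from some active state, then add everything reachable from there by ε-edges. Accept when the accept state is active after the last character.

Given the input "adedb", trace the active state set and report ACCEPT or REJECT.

Answer: REJECT

Trace:
initial (ε-close {0}): {0,1,2,4,6}
'a' @ 1: {}  — dead — no transitions
rest 'dedb' ignored (set empty)
end set {} — state 1 not in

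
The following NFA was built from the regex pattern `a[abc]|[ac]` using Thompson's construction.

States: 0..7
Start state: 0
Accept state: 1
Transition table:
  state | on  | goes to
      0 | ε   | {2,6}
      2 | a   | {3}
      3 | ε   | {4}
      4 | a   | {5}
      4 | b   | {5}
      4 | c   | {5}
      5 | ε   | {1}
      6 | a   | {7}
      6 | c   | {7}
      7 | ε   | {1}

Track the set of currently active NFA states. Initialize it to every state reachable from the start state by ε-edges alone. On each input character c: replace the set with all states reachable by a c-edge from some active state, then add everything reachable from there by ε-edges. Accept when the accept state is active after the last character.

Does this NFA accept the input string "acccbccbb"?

initial (ε-close {0}): {0,2,6}
'a' @ 1: {1,3,4,7}  ✓accept
'c' @ 2: {1,5}  ✓accept
'c' @ 3: {}  — dead — no transitions
rest 'cbccbb' ignored (set empty)
end set {} — state 1 not in

Answer: REJECT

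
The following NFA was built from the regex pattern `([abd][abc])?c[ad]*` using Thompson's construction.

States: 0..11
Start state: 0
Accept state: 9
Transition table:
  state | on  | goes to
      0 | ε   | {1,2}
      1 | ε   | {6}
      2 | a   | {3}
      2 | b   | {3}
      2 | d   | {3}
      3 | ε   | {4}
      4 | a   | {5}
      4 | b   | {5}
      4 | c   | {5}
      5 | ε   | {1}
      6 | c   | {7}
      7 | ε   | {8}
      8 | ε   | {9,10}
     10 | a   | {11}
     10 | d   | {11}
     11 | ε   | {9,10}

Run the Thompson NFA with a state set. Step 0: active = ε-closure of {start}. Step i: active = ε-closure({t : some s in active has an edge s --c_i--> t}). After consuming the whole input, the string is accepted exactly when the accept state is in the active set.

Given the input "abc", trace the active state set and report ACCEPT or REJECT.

Answer: ACCEPT

Steps:
start: ε-closure({0}) = {0,1,2,6}
'a' @ 1: {3,4}
'b' @ 2: {1,5,6}
'c' @ 3: {7,8,9,10}  [accepting]
end set {7,8,9,10} — state 9 in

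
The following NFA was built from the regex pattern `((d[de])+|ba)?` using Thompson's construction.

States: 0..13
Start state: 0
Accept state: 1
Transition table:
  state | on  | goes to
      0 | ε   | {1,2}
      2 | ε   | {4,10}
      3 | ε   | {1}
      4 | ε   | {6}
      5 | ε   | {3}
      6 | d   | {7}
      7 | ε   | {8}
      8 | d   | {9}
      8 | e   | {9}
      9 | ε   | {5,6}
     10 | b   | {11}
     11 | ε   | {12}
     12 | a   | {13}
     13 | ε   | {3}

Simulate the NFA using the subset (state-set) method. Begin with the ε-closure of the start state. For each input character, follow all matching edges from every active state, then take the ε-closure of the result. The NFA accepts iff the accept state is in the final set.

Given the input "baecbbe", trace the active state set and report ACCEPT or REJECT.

S₀ = ε-closure({0}) = {0,1,2,4,6,10}
'b' @ 1: {11,12}
'a' @ 2: {1,3,13}  ✓accept
'e' @ 3: {}  — dead — no transitions
rest 'cbbe' ignored (set empty)
after full input: {}  (accept=1 not in)

Answer: REJECT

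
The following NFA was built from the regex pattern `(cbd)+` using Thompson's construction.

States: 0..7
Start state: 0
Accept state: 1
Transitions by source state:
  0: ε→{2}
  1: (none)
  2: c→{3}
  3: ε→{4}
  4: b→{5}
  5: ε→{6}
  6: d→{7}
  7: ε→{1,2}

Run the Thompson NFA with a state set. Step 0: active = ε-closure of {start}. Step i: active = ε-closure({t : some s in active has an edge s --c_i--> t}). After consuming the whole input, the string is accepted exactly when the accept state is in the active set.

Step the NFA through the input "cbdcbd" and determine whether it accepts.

Answer: ACCEPT

Trace:
initial (ε-close {0}): {0,2}
'c' @ 1: {3,4}
'b' @ 2: {5,6}
'd' @ 3: {1,2,7}  [accepting]
'c' @ 4: {3,4}
'b' @ 5: {5,6}
'd' @ 6: {1,2,7}  [accepting]
final: {1,2,7}; accept 1 in set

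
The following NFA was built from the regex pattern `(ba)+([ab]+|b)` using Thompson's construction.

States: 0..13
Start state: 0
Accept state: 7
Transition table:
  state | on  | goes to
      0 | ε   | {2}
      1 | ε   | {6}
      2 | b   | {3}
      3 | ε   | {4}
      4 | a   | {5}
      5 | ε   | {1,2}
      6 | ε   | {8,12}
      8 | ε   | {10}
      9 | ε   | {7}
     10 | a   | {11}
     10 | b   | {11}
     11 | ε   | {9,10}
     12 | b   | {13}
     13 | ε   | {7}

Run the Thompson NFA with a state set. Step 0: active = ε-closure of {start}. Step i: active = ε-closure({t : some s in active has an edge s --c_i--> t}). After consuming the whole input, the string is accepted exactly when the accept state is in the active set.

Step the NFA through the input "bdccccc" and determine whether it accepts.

Answer: REJECT

Trace:
S₀ = ε-closure({0}) = {0,2}
'b' @ 1: {3,4}
'd' @ 2: {}  — dead — no transitions
rest 'ccccc' ignored (set empty)
final: {}; accept 7 not in set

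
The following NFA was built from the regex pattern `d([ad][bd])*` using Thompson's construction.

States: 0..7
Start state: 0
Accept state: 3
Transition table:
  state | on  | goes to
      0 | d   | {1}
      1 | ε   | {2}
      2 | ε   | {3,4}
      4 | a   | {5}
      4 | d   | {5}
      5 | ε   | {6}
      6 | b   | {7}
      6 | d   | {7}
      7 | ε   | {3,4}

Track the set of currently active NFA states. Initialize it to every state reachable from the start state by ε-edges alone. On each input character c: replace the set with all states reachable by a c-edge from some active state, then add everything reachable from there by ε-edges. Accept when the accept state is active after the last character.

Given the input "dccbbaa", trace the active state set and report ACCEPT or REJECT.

start: ε-closure({0}) = {0}
'd' @ 1: {1,2,3,4}  ✓accept
'c' @ 2: {}  — dead — no transitions
rest 'cbbaa' ignored (set empty)
after full input: {}  (accept=3 not in)

Answer: REJECT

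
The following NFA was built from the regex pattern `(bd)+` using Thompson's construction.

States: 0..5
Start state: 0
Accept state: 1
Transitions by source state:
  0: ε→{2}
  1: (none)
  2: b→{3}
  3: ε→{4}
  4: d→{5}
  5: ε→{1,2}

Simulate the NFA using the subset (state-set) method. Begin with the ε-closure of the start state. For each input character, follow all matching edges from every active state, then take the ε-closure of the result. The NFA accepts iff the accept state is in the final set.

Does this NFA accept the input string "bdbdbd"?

Answer: ACCEPT

Trace:
initial (ε-close {0}): {0,2}
'b' @ 1: {3,4}
'd' @ 2: {1,2,5}  (accept∈set)
'b' @ 3: {3,4}
'd' @ 4: {1,2,5}  (accept∈set)
'b' @ 5: {3,4}
'd' @ 6: {1,2,5}  (accept∈set)
end set {1,2,5} — state 1 in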